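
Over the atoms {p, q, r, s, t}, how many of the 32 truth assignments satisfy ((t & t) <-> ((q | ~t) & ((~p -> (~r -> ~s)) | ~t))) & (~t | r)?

4

Initial set: {(((t & t) <-> ((q | ~t) & ((~p -> (~r -> ~s)) | ~t))) & (~t | r))}.
(((t & t) <-> ((q | ~t) & ((~p -> (~r -> ~s)) | ~t))) & (~t | r)): α-rule — add ((t & t) <-> ((q | ~t) & ((~p -> (~r -> ~s)) | ~t))), (~t | r).
((t & t) <-> ((q | ~t) & ((~p -> (~r -> ~s)) | ~t))): β-rule — branch into (t & t), ((q | ~t) & ((~p -> (~r -> ~s)) | ~t))  //  ~(t & t), ~((q | ~t) & ((~p -> (~r -> ~s)) | ~t)).
  branch 1 (add (t & t), ((q | ~t) & ((~p -> (~r -> ~s)) | ~t))):
    (t & t): α-rule — add t, t.
    ((q | ~t) & ((~p -> (~r -> ~s)) | ~t)): α-rule — add (q | ~t), ((~p -> (~r -> ~s)) | ~t).
    (~t | r): β-rule — branch into ~t  //  r.
      branch 1.1 (add ~t):
        × closes — contains both t and ~t.
      branch 1.2 (add r):
        (q | ~t): β-rule — branch into q  //  ~t.
          branch 1.2.1 (add q):
            ((~p -> (~r -> ~s)) | ~t): β-rule — branch into (~p -> (~r -> ~s))  //  ~t.
              branch 1.2.1.1 (add (~p -> (~r -> ~s))):
                (~p -> (~r -> ~s)): β-rule — branch into ~~p  //  (~r -> ~s).
                  branch 1.2.1.1.1 (add ~~p):
                    ○ open, literals {p=1, q=1, r=1, t=1}.
                  branch 1.2.1.1.2 (add (~r -> ~s)):
                    (~r -> ~s): β-rule — branch into ~~r  //  ~s.
                      branch 1.2.1.1.2.1 (add ~~r):
                        ○ open, literals {q=1, r=1, t=1}.
                      branch 1.2.1.1.2.2 (add ~s):
                        ○ open, literals {q=1, r=1, s=0, t=1}.
              branch 1.2.1.2 (add ~t):
                × closes — contains both t and ~t.
          branch 1.2.2 (add ~t):
            × closes — contains both t and ~t.
  branch 2 (add ~(t & t), ~((q | ~t) & ((~p -> (~r -> ~s)) | ~t))):
    (~t | r): β-rule — branch into ~t  //  r.
      branch 2.1 (add ~t):
        ~(t & t): β-rule — branch into ~t  //  ~t.
          branch 2.1.1 (add ~t):
            ~((q | ~t) & ((~p -> (~r -> ~s)) | ~t)): β-rule — branch into ~(q | ~t)  //  ~((~p -> (~r -> ~s)) | ~t).
              branch 2.1.1.1 (add ~(q | ~t)):
                ~(q | ~t): α-rule — add ~q, ~~t.
                × closes — contains both t and ~t.
              branch 2.1.1.2 (add ~((~p -> (~r -> ~s)) | ~t)):
                ~((~p -> (~r -> ~s)) | ~t): α-rule — add ~(~p -> (~r -> ~s)), ~~t.
                × closes — contains both t and ~t.
          branch 2.1.2 (add ~t):
            ~((q | ~t) & ((~p -> (~r -> ~s)) | ~t)): β-rule — branch into ~(q | ~t)  //  ~((~p -> (~r -> ~s)) | ~t).
              branch 2.1.2.1 (add ~(q | ~t)):
                ~(q | ~t): α-rule — add ~q, ~~t.
                × closes — contains both t and ~t.
              branch 2.1.2.2 (add ~((~p -> (~r -> ~s)) | ~t)):
                ~((~p -> (~r -> ~s)) | ~t): α-rule — add ~(~p -> (~r -> ~s)), ~~t.
                × closes — contains both t and ~t.
      branch 2.2 (add r):
        ~(t & t): β-rule — branch into ~t  //  ~t.
          branch 2.2.1 (add ~t):
            ~((q | ~t) & ((~p -> (~r -> ~s)) | ~t)): β-rule — branch into ~(q | ~t)  //  ~((~p -> (~r -> ~s)) | ~t).
              branch 2.2.1.1 (add ~(q | ~t)):
                ~(q | ~t): α-rule — add ~q, ~~t.
                × closes — contains both t and ~t.
              branch 2.2.1.2 (add ~((~p -> (~r -> ~s)) | ~t)):
                ~((~p -> (~r -> ~s)) | ~t): α-rule — add ~(~p -> (~r -> ~s)), ~~t.
                × closes — contains both t and ~t.
          branch 2.2.2 (add ~t):
            ~((q | ~t) & ((~p -> (~r -> ~s)) | ~t)): β-rule — branch into ~(q | ~t)  //  ~((~p -> (~r -> ~s)) | ~t).
              branch 2.2.2.1 (add ~(q | ~t)):
                ~(q | ~t): α-rule — add ~q, ~~t.
                × closes — contains both t and ~t.
              branch 2.2.2.2 (add ~((~p -> (~r -> ~s)) | ~t)):
                ~((~p -> (~r -> ~s)) | ~t): α-rule — add ~(~p -> (~r -> ~s)), ~~t.
                × closes — contains both t and ~t.
11 branches closed, 3 open.
Each open branch fixes some atoms; the unmentioned ones are free. Counting distinct full assignments: branch {p=1, q=1, r=1, t=1} (s) contributes 2 new; branch {q=1, r=1, t=1} (p, s) contributes 2 new; branch {q=1, r=1, s=0, t=1} (p) contributes 0 new. Total: 4.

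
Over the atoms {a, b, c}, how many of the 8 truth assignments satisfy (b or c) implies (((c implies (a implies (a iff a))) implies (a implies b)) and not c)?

4

Initial set: {T ((b or c) implies (((c implies (a implies (a iff a))) implies (a implies b)) and not c))}.
T ((b or c) implies (((c implies (a implies (a iff a))) implies (a implies b)) and not c)): β-rule — branch into F (b or c)  //  T (((c implies (a implies (a iff a))) implies (a implies b)) and not c).
  branch 1 (add F (b or c)):
    F (b or c): α-rule — add F b, F c.
    ○ open, literals {b=F, c=F}.
  branch 2 (add T (((c implies (a implies (a iff a))) implies (a implies b)) and not c)):
    T (((c implies (a implies (a iff a))) implies (a implies b)) and not c): α-rule — add T ((c implies (a implies (a iff a))) implies (a implies b)), T not c.
    T ((c implies (a implies (a iff a))) implies (a implies b)): β-rule — branch into F (c implies (a implies (a iff a)))  //  T (a implies b).
      branch 2.1 (add F (c implies (a implies (a iff a)))):
        F (c implies (a implies (a iff a))): α-rule — add T c, F (a implies (a iff a)).
        × closes — contains both c and not c.
      branch 2.2 (add T (a implies b)):
        T (a implies b): β-rule — branch into F a  //  T b.
          branch 2.2.1 (add F a):
            ○ open, literals {a=F, c=F}.
          branch 2.2.2 (add T b):
            ○ open, literals {b=T, c=F}.
1 branch closed, 3 open.
Each open branch fixes some atoms; the unmentioned ones are free. Counting distinct full assignments: branch {b=F, c=F} (a) contributes 2 new; branch {a=F, c=F} (b) contributes 1 new; branch {b=T, c=F} (a) contributes 1 new. Total: 4.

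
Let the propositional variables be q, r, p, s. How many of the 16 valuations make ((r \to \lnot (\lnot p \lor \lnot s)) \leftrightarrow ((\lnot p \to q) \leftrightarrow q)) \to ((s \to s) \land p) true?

Initial set: {(((r \to \lnot (\lnot p \lor \lnot s)) \leftrightarrow ((\lnot p \to q) \leftrightarrow q)) \to ((s \to s) \land p))}.
(((r \to \lnot (\lnot p \lor \lnot s)) \leftrightarrow ((\lnot p \to q) \leftrightarrow q)) \to ((s \to s) \land p)): β-rule — branch into \lnot ((r \to \lnot (\lnot p \lor \lnot s)) \leftrightarrow ((\lnot p \to q) \leftrightarrow q))  //  ((s \to s) \land p).
  branch 1 (add \lnot ((r \to \lnot (\lnot p \lor \lnot s)) \leftrightarrow ((\lnot p \to q) \leftrightarrow q))):
    \lnot ((r \to \lnot (\lnot p \lor \lnot s)) \leftrightarrow ((\lnot p \to q) \leftrightarrow q)): β-rule — branch into (r \to \lnot (\lnot p \lor \lnot s)), \lnot ((\lnot p \to q) \leftrightarrow q)  //  \lnot (r \to \lnot (\lnot p \lor \lnot s)), ((\lnot p \to q) \leftrightarrow q).
      branch 1.1 (add (r \to \lnot (\lnot p \lor \lnot s)), \lnot ((\lnot p \to q) \leftrightarrow q)):
        (r \to \lnot (\lnot p \lor \lnot s)): β-rule — branch into \lnot r  //  \lnot (\lnot p \lor \lnot s).
          branch 1.1.1 (add \lnot r):
            \lnot ((\lnot p \to q) \leftrightarrow q): β-rule — branch into (\lnot p \to q), \lnot q  //  \lnot (\lnot p \to q), q.
              branch 1.1.1.1 (add (\lnot p \to q), \lnot q):
                (\lnot p \to q): β-rule — branch into \lnot \lnot p  //  q.
                  branch 1.1.1.1.1 (add \lnot \lnot p):
                    ○ open, literals {p=1, q=0, r=0}.
                  branch 1.1.1.1.2 (add q):
                    × closes — contains both q and \lnot q.
              branch 1.1.1.2 (add \lnot (\lnot p \to q), q):
                \lnot (\lnot p \to q): α-rule — add \lnot p, \lnot q.
                × closes — contains both q and \lnot q.
          branch 1.1.2 (add \lnot (\lnot p \lor \lnot s)):
            \lnot (\lnot p \lor \lnot s): α-rule — add \lnot \lnot p, \lnot \lnot s.
            \lnot ((\lnot p \to q) \leftrightarrow q): β-rule — branch into (\lnot p \to q), \lnot q  //  \lnot (\lnot p \to q), q.
              branch 1.1.2.1 (add (\lnot p \to q), \lnot q):
                (\lnot p \to q): β-rule — branch into \lnot \lnot p  //  q.
                  branch 1.1.2.1.1 (add \lnot \lnot p):
                    ○ open, literals {p=1, q=0, s=1}.
                  branch 1.1.2.1.2 (add q):
                    × closes — contains both q and \lnot q.
              branch 1.1.2.2 (add \lnot (\lnot p \to q), q):
                \lnot (\lnot p \to q): α-rule — add \lnot p, \lnot q.
                × closes — contains both p and \lnot p.
      branch 1.2 (add \lnot (r \to \lnot (\lnot p \lor \lnot s)), ((\lnot p \to q) \leftrightarrow q)):
        \lnot (r \to \lnot (\lnot p \lor \lnot s)): α-rule — add r, \lnot \lnot (\lnot p \lor \lnot s).
        ((\lnot p \to q) \leftrightarrow q): β-rule — branch into (\lnot p \to q), q  //  \lnot (\lnot p \to q), \lnot q.
          branch 1.2.1 (add (\lnot p \to q), q):
            \lnot \lnot (\lnot p \lor \lnot s): β-rule — branch into \lnot p  //  \lnot s.
              branch 1.2.1.1 (add \lnot p):
                (\lnot p \to q): β-rule — branch into \lnot \lnot p  //  q.
                  branch 1.2.1.1.1 (add \lnot \lnot p):
                    × closes — contains both p and \lnot p.
                  branch 1.2.1.1.2 (add q):
                    ○ open, literals {p=0, q=1, r=1}.
              branch 1.2.1.2 (add \lnot s):
                (\lnot p \to q): β-rule — branch into \lnot \lnot p  //  q.
                  branch 1.2.1.2.1 (add \lnot \lnot p):
                    ○ open, literals {p=1, q=1, r=1, s=0}.
                  branch 1.2.1.2.2 (add q):
                    ○ open, literals {q=1, r=1, s=0}.
          branch 1.2.2 (add \lnot (\lnot p \to q), \lnot q):
            \lnot (\lnot p \to q): α-rule — add \lnot p, \lnot q.
            \lnot \lnot (\lnot p \lor \lnot s): β-rule — branch into \lnot p  //  \lnot s.
              branch 1.2.2.1 (add \lnot p):
                ○ open, literals {p=0, q=0, r=1}.
              branch 1.2.2.2 (add \lnot s):
                ○ open, literals {p=0, q=0, r=1, s=0}.
  branch 2 (add ((s \to s) \land p)):
    ((s \to s) \land p): α-rule — add (s \to s), p.
    (s \to s): β-rule — branch into \lnot s  //  s.
      branch 2.1 (add \lnot s):
        ○ open, literals {p=1, s=0}.
      branch 2.2 (add s):
        ○ open, literals {p=1, s=1}.
5 branches closed, 9 open.
Each open branch fixes some atoms; the unmentioned ones are free. Counting distinct full assignments: branch {p=1, q=0, r=0} (s) contributes 2 new; branch {p=1, q=0, s=1} (r) contributes 1 new; branch {p=0, q=1, r=1} (s) contributes 2 new; branch {p=1, q=1, r=1, s=0} (none free) contributes 1 new; branch {q=1, r=1, s=0} (p) contributes 0 new; branch {p=0, q=0, r=1} (s) contributes 2 new; branch {p=0, q=0, r=1, s=0} (none free) contributes 0 new; branch {p=1, s=0} (q, r) contributes 2 new; branch {p=1, s=1} (q, r) contributes 2 new. Total: 12.

12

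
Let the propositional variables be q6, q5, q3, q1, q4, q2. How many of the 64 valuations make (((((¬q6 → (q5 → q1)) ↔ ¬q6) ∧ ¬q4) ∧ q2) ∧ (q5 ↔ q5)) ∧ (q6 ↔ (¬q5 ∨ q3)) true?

Initial set: {((((((¬q6 → (q5 → q1)) ↔ ¬q6) ∧ ¬q4) ∧ q2) ∧ (q5 ↔ q5)) ∧ (q6 ↔ (¬q5 ∨ q3)))}.
((((((¬q6 → (q5 → q1)) ↔ ¬q6) ∧ ¬q4) ∧ q2) ∧ (q5 ↔ q5)) ∧ (q6 ↔ (¬q5 ∨ q3))): α-rule — add (((((¬q6 → (q5 → q1)) ↔ ¬q6) ∧ ¬q4) ∧ q2) ∧ (q5 ↔ q5)), (q6 ↔ (¬q5 ∨ q3)).
(((((¬q6 → (q5 → q1)) ↔ ¬q6) ∧ ¬q4) ∧ q2) ∧ (q5 ↔ q5)): α-rule — add ((((¬q6 → (q5 → q1)) ↔ ¬q6) ∧ ¬q4) ∧ q2), (q5 ↔ q5).
((((¬q6 → (q5 → q1)) ↔ ¬q6) ∧ ¬q4) ∧ q2): α-rule — add (((¬q6 → (q5 → q1)) ↔ ¬q6) ∧ ¬q4), q2.
(((¬q6 → (q5 → q1)) ↔ ¬q6) ∧ ¬q4): α-rule — add ((¬q6 → (q5 → q1)) ↔ ¬q6), ¬q4.
(q6 ↔ (¬q5 ∨ q3)): β-rule — branch into q6, (¬q5 ∨ q3)  //  ¬q6, ¬(¬q5 ∨ q3).
  branch 1 (add q6, (¬q5 ∨ q3)):
    (q5 ↔ q5): β-rule — branch into q5, q5  //  ¬q5, ¬q5.
      branch 1.1 (add q5, q5):
        ((¬q6 → (q5 → q1)) ↔ ¬q6): β-rule — branch into (¬q6 → (q5 → q1)), ¬q6  //  ¬(¬q6 → (q5 → q1)), ¬¬q6.
          branch 1.1.1 (add (¬q6 → (q5 → q1)), ¬q6):
            × closes — contains both q6 and ¬q6.
          branch 1.1.2 (add ¬(¬q6 → (q5 → q1)), ¬¬q6):
            ¬(¬q6 → (q5 → q1)): α-rule — add ¬q6, ¬(q5 → q1).
            × closes — contains both q6 and ¬q6.
      branch 1.2 (add ¬q5, ¬q5):
        ((¬q6 → (q5 → q1)) ↔ ¬q6): β-rule — branch into (¬q6 → (q5 → q1)), ¬q6  //  ¬(¬q6 → (q5 → q1)), ¬¬q6.
          branch 1.2.1 (add (¬q6 → (q5 → q1)), ¬q6):
            × closes — contains both q6 and ¬q6.
          branch 1.2.2 (add ¬(¬q6 → (q5 → q1)), ¬¬q6):
            ¬(¬q6 → (q5 → q1)): α-rule — add ¬q6, ¬(q5 → q1).
            × closes — contains both q6 and ¬q6.
  branch 2 (add ¬q6, ¬(¬q5 ∨ q3)):
    ¬(¬q5 ∨ q3): α-rule — add ¬¬q5, ¬q3.
    (q5 ↔ q5): β-rule — branch into q5, q5  //  ¬q5, ¬q5.
      branch 2.1 (add q5, q5):
        ((¬q6 → (q5 → q1)) ↔ ¬q6): β-rule — branch into (¬q6 → (q5 → q1)), ¬q6  //  ¬(¬q6 → (q5 → q1)), ¬¬q6.
          branch 2.1.1 (add (¬q6 → (q5 → q1)), ¬q6):
            (¬q6 → (q5 → q1)): β-rule — branch into ¬¬q6  //  (q5 → q1).
              branch 2.1.1.1 (add ¬¬q6):
                × closes — contains both q6 and ¬q6.
              branch 2.1.1.2 (add (q5 → q1)):
                (q5 → q1): β-rule — branch into ¬q5  //  q1.
                  branch 2.1.1.2.1 (add ¬q5):
                    × closes — contains both q5 and ¬q5.
                  branch 2.1.1.2.2 (add q1):
                    ○ open, literals {q1=T, q2=T, q3=F, q4=F, q5=T, q6=F}.
          branch 2.1.2 (add ¬(¬q6 → (q5 → q1)), ¬¬q6):
            × closes — contains both q6 and ¬q6.
      branch 2.2 (add ¬q5, ¬q5):
        × closes — contains both q5 and ¬q5.
8 branches closed, 1 open.
Each open branch fixes some atoms; the unmentioned ones are free. Counting distinct full assignments: branch {q1=T, q2=T, q3=F, q4=F, q5=T, q6=F} (none free) contributes 1 new. Total: 1.

1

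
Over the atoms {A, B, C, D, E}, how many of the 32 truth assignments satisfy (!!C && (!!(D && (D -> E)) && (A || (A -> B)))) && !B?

2

Initial set: {((!!C && (!!(D && (D -> E)) && (A || (A -> B)))) && !B)}.
((!!C && (!!(D && (D -> E)) && (A || (A -> B)))) && !B): α-rule — add (!!C && (!!(D && (D -> E)) && (A || (A -> B)))), !B.
(!!C && (!!(D && (D -> E)) && (A || (A -> B)))): α-rule — add !!C, (!!(D && (D -> E)) && (A || (A -> B))).
!!C: drop double negation, giving C.
(!!(D && (D -> E)) && (A || (A -> B))): α-rule — add !!(D && (D -> E)), (A || (A -> B)).
!!(D && (D -> E)): drop double negation, giving (D && (D -> E)).
(D && (D -> E)): α-rule — add D, (D -> E).
(A || (A -> B)): β-rule — branch into A  //  (A -> B).
  branch 1 (add A):
    (D -> E): β-rule — branch into !D  //  E.
      branch 1.1 (add !D):
        × closes — contains both D and !D.
      branch 1.2 (add E):
        ○ open, literals {A=true, B=false, C=true, D=true, E=true}.
  branch 2 (add (A -> B)):
    (D -> E): β-rule — branch into !D  //  E.
      branch 2.1 (add !D):
        × closes — contains both D and !D.
      branch 2.2 (add E):
        (A -> B): β-rule — branch into !A  //  B.
          branch 2.2.1 (add !A):
            ○ open, literals {A=false, B=false, C=true, D=true, E=true}.
          branch 2.2.2 (add B):
            × closes — contains both B and !B.
3 branches closed, 2 open.
Each open branch fixes some atoms; the unmentioned ones are free. Counting distinct full assignments: branch {A=true, B=false, C=true, D=true, E=true} (none free) contributes 1 new; branch {A=false, B=false, C=true, D=true, E=true} (none free) contributes 1 new. Total: 2.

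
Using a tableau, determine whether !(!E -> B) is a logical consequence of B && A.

Initial set: {T (B && A); F !(!E -> B)}.
T (B && A): α-rule — add T B, T A.
F !(!E -> B): β-rule — branch into F !E  //  T B.
  branch 1 (add F !E):
    ○ open, literals {A=true, B=true, E=true}.
  branch 2 (add T B):
    ○ open, literals {A=true, B=true}.
0 branches closed, 2 open.
An open branch gives a countermodel: A=true, B=true, E=true (unmentioned atoms arbitrary); the premises hold there but the conclusion fails.

No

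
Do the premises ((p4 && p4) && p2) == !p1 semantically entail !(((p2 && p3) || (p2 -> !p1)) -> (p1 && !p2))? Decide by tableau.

Initial set: {T (((p4 && p4) && p2) == !p1); F !(((p2 && p3) || (p2 -> !p1)) -> (p1 && !p2))}.
T (((p4 && p4) && p2) == !p1): β-rule — branch into T ((p4 && p4) && p2), T !p1  //  F ((p4 && p4) && p2), F !p1.
  branch 1 (add T ((p4 && p4) && p2), T !p1):
    T ((p4 && p4) && p2): α-rule — add T (p4 && p4), T p2.
    T (p4 && p4): α-rule — add T p4, T p4.
    F !(((p2 && p3) || (p2 -> !p1)) -> (p1 && !p2)): β-rule — branch into F ((p2 && p3) || (p2 -> !p1))  //  T (p1 && !p2).
      branch 1.1 (add F ((p2 && p3) || (p2 -> !p1))):
        F ((p2 && p3) || (p2 -> !p1)): α-rule — add F (p2 && p3), F (p2 -> !p1).
        F (p2 -> !p1): α-rule — add T p2, F !p1.
        × closes — contains both p1 and !p1.
      branch 1.2 (add T (p1 && !p2)):
        T (p1 && !p2): α-rule — add T p1, T !p2.
        × closes — contains both p1 and !p1.
  branch 2 (add F ((p4 && p4) && p2), F !p1):
    F !(((p2 && p3) || (p2 -> !p1)) -> (p1 && !p2)): β-rule — branch into F ((p2 && p3) || (p2 -> !p1))  //  T (p1 && !p2).
      branch 2.1 (add F ((p2 && p3) || (p2 -> !p1))):
        F ((p2 && p3) || (p2 -> !p1)): α-rule — add F (p2 && p3), F (p2 -> !p1).
        F (p2 -> !p1): α-rule — add T p2, F !p1.
        F ((p4 && p4) && p2): β-rule — branch into F (p4 && p4)  //  F p2.
          branch 2.1.1 (add F (p4 && p4)):
            F (p2 && p3): β-rule — branch into F p2  //  F p3.
              branch 2.1.1.1 (add F p2):
                × closes — contains both p2 and !p2.
              branch 2.1.1.2 (add F p3):
                F (p4 && p4): β-rule — branch into F p4  //  F p4.
                  branch 2.1.1.2.1 (add F p4):
                    ○ open, literals {p1=true, p2=true, p3=false, p4=false}.
                  branch 2.1.1.2.2 (add F p4):
                    ○ open, literals {p1=true, p2=true, p3=false, p4=false}.
          branch 2.1.2 (add F p2):
            × closes — contains both p2 and !p2.
      branch 2.2 (add T (p1 && !p2)):
        T (p1 && !p2): α-rule — add T p1, T !p2.
        F ((p4 && p4) && p2): β-rule — branch into F (p4 && p4)  //  F p2.
          branch 2.2.1 (add F (p4 && p4)):
            F (p4 && p4): β-rule — branch into F p4  //  F p4.
              branch 2.2.1.1 (add F p4):
                ○ open, literals {p1=true, p2=false, p4=false}.
              branch 2.2.1.2 (add F p4):
                ○ open, literals {p1=true, p2=false, p4=false}.
          branch 2.2.2 (add F p2):
            ○ open, literals {p1=true, p2=false}.
4 branches closed, 5 open.
An open branch gives a countermodel: p1=true, p2=true, p3=false, p4=false (unmentioned atoms arbitrary); the premises hold there but the conclusion fails.

No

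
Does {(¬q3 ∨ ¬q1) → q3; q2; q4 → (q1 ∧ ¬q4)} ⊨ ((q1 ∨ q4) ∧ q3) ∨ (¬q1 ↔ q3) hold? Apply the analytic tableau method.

Yes

Initial set: {((¬q3 ∨ ¬q1) → q3); q2; (q4 → (q1 ∧ ¬q4)); ¬(((q1 ∨ q4) ∧ q3) ∨ (¬q1 ↔ q3))}.
¬(((q1 ∨ q4) ∧ q3) ∨ (¬q1 ↔ q3)): α-rule — add ¬((q1 ∨ q4) ∧ q3), ¬(¬q1 ↔ q3).
((¬q3 ∨ ¬q1) → q3): β-rule — branch into ¬(¬q3 ∨ ¬q1)  //  q3.
  branch 1 (add ¬(¬q3 ∨ ¬q1)):
    ¬(¬q3 ∨ ¬q1): α-rule — add ¬¬q3, ¬¬q1.
    (q4 → (q1 ∧ ¬q4)): β-rule — branch into ¬q4  //  (q1 ∧ ¬q4).
      branch 1.1 (add ¬q4):
        ¬((q1 ∨ q4) ∧ q3): β-rule — branch into ¬(q1 ∨ q4)  //  ¬q3.
          branch 1.1.1 (add ¬(q1 ∨ q4)):
            ¬(q1 ∨ q4): α-rule — add ¬q1, ¬q4.
            × closes — contains both q1 and ¬q1.
          branch 1.1.2 (add ¬q3):
            × closes — contains both q3 and ¬q3.
      branch 1.2 (add (q1 ∧ ¬q4)):
        (q1 ∧ ¬q4): α-rule — add q1, ¬q4.
        ¬((q1 ∨ q4) ∧ q3): β-rule — branch into ¬(q1 ∨ q4)  //  ¬q3.
          branch 1.2.1 (add ¬(q1 ∨ q4)):
            ¬(q1 ∨ q4): α-rule — add ¬q1, ¬q4.
            × closes — contains both q1 and ¬q1.
          branch 1.2.2 (add ¬q3):
            × closes — contains both q3 and ¬q3.
  branch 2 (add q3):
    (q4 → (q1 ∧ ¬q4)): β-rule — branch into ¬q4  //  (q1 ∧ ¬q4).
      branch 2.1 (add ¬q4):
        ¬((q1 ∨ q4) ∧ q3): β-rule — branch into ¬(q1 ∨ q4)  //  ¬q3.
          branch 2.1.1 (add ¬(q1 ∨ q4)):
            ¬(q1 ∨ q4): α-rule — add ¬q1, ¬q4.
            ¬(¬q1 ↔ q3): β-rule — branch into ¬q1, ¬q3  //  ¬¬q1, q3.
              branch 2.1.1.1 (add ¬q1, ¬q3):
                × closes — contains both q3 and ¬q3.
              branch 2.1.1.2 (add ¬¬q1, q3):
                × closes — contains both q1 and ¬q1.
          branch 2.1.2 (add ¬q3):
            × closes — contains both q3 and ¬q3.
      branch 2.2 (add (q1 ∧ ¬q4)):
        (q1 ∧ ¬q4): α-rule — add q1, ¬q4.
        ¬((q1 ∨ q4) ∧ q3): β-rule — branch into ¬(q1 ∨ q4)  //  ¬q3.
          branch 2.2.1 (add ¬(q1 ∨ q4)):
            ¬(q1 ∨ q4): α-rule — add ¬q1, ¬q4.
            × closes — contains both q1 and ¬q1.
          branch 2.2.2 (add ¬q3):
            × closes — contains both q3 and ¬q3.
All 9 branches close.
Every branch closed, so the premises entail the conclusion.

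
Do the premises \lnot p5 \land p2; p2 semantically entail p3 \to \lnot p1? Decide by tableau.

Initial set: {(\lnot p5 \land p2); p2; \lnot (p3 \to \lnot p1)}.
(\lnot p5 \land p2): α-rule — add \lnot p5, p2.
\lnot (p3 \to \lnot p1): α-rule — add p3, \lnot \lnot p1.
○ open, literals {p1=1, p2=1, p3=1, p5=0}.
0 branches closed, 1 open.
An open branch gives a countermodel: p1=1, p2=1, p3=1, p5=0 (unmentioned atoms arbitrary); the premises hold there but the conclusion fails.

No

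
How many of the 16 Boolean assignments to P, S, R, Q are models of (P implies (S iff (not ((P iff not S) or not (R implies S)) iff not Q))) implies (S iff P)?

Initial set: {((P implies (S iff (not ((P iff not S) or not (R implies S)) iff not Q))) implies (S iff P))}.
((P implies (S iff (not ((P iff not S) or not (R implies S)) iff not Q))) implies (S iff P)): β-rule — branch into not (P implies (S iff (not ((P iff not S) or not (R implies S)) iff not Q)))  //  (S iff P).
  branch 1 (add not (P implies (S iff (not ((P iff not S) or not (R implies S)) iff not Q)))):
    not (P implies (S iff (not ((P iff not S) or not (R implies S)) iff not Q))): α-rule — add P, not (S iff (not ((P iff not S) or not (R implies S)) iff not Q)).
    not (S iff (not ((P iff not S) or not (R implies S)) iff not Q)): β-rule — branch into S, not (not ((P iff not S) or not (R implies S)) iff not Q)  //  not S, (not ((P iff not S) or not (R implies S)) iff not Q).
      branch 1.1 (add S, not (not ((P iff not S) or not (R implies S)) iff not Q)):
        not (not ((P iff not S) or not (R implies S)) iff not Q): β-rule — branch into not ((P iff not S) or not (R implies S)), not not Q  //  not not ((P iff not S) or not (R implies S)), not Q.
          branch 1.1.1 (add not ((P iff not S) or not (R implies S)), not not Q):
            not ((P iff not S) or not (R implies S)): α-rule — add not (P iff not S), not not (R implies S).
            not (P iff not S): β-rule — branch into P, not not S  //  not P, not S.
              branch 1.1.1.1 (add P, not not S):
                not not (R implies S): β-rule — branch into not R  //  S.
                  branch 1.1.1.1.1 (add not R):
                    ○ open, literals {P=1, Q=1, R=0, S=1}.
                  branch 1.1.1.1.2 (add S):
                    ○ open, literals {P=1, Q=1, S=1}.
              branch 1.1.1.2 (add not P, not S):
                × closes — contains both P and not P.
          branch 1.1.2 (add not not ((P iff not S) or not (R implies S)), not Q):
            not not ((P iff not S) or not (R implies S)): β-rule — branch into (P iff not S)  //  not (R implies S).
              branch 1.1.2.1 (add (P iff not S)):
                (P iff not S): β-rule — branch into P, not S  //  not P, not not S.
                  branch 1.1.2.1.1 (add P, not S):
                    × closes — contains both S and not S.
                  branch 1.1.2.1.2 (add not P, not not S):
                    × closes — contains both P and not P.
              branch 1.1.2.2 (add not (R implies S)):
                not (R implies S): α-rule — add R, not S.
                × closes — contains both S and not S.
      branch 1.2 (add not S, (not ((P iff not S) or not (R implies S)) iff not Q)):
        (not ((P iff not S) or not (R implies S)) iff not Q): β-rule — branch into not ((P iff not S) or not (R implies S)), not Q  //  not not ((P iff not S) or not (R implies S)), not not Q.
          branch 1.2.1 (add not ((P iff not S) or not (R implies S)), not Q):
            not ((P iff not S) or not (R implies S)): α-rule — add not (P iff not S), not not (R implies S).
            not (P iff not S): β-rule — branch into P, not not S  //  not P, not S.
              branch 1.2.1.1 (add P, not not S):
                × closes — contains both S and not S.
              branch 1.2.1.2 (add not P, not S):
                × closes — contains both P and not P.
          branch 1.2.2 (add not not ((P iff not S) or not (R implies S)), not not Q):
            not not ((P iff not S) or not (R implies S)): β-rule — branch into (P iff not S)  //  not (R implies S).
              branch 1.2.2.1 (add (P iff not S)):
                (P iff not S): β-rule — branch into P, not S  //  not P, not not S.
                  branch 1.2.2.1.1 (add P, not S):
                    ○ open, literals {P=1, Q=1, S=0}.
                  branch 1.2.2.1.2 (add not P, not not S):
                    × closes — contains both P and not P.
              branch 1.2.2.2 (add not (R implies S)):
                not (R implies S): α-rule — add R, not S.
                ○ open, literals {P=1, Q=1, R=1, S=0}.
  branch 2 (add (S iff P)):
    (S iff P): β-rule — branch into S, P  //  not S, not P.
      branch 2.1 (add S, P):
        ○ open, literals {P=1, S=1}.
      branch 2.2 (add not S, not P):
        ○ open, literals {P=0, S=0}.
7 branches closed, 6 open.
Each open branch fixes some atoms; the unmentioned ones are free. Counting distinct full assignments: branch {P=1, Q=1, R=0, S=1} (none free) contributes 1 new; branch {P=1, Q=1, S=1} (R) contributes 1 new; branch {P=1, Q=1, S=0} (R) contributes 2 new; branch {P=1, Q=1, R=1, S=0} (none free) contributes 0 new; branch {P=1, S=1} (R, Q) contributes 2 new; branch {P=0, S=0} (R, Q) contributes 4 new. Total: 10.

10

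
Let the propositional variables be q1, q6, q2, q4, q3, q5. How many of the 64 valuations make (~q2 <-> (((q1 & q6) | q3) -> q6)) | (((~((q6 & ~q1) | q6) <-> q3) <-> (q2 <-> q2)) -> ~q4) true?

56

Initial set: {((~q2 <-> (((q1 & q6) | q3) -> q6)) | (((~((q6 & ~q1) | q6) <-> q3) <-> (q2 <-> q2)) -> ~q4))}.
((~q2 <-> (((q1 & q6) | q3) -> q6)) | (((~((q6 & ~q1) | q6) <-> q3) <-> (q2 <-> q2)) -> ~q4)): β-rule — branch into (~q2 <-> (((q1 & q6) | q3) -> q6))  //  (((~((q6 & ~q1) | q6) <-> q3) <-> (q2 <-> q2)) -> ~q4).
  branch 1 (add (~q2 <-> (((q1 & q6) | q3) -> q6))):
    (~q2 <-> (((q1 & q6) | q3) -> q6)): β-rule — branch into ~q2, (((q1 & q6) | q3) -> q6)  //  ~~q2, ~(((q1 & q6) | q3) -> q6).
      branch 1.1 (add ~q2, (((q1 & q6) | q3) -> q6)):
        (((q1 & q6) | q3) -> q6): β-rule — branch into ~((q1 & q6) | q3)  //  q6.
          branch 1.1.1 (add ~((q1 & q6) | q3)):
            ~((q1 & q6) | q3): α-rule — add ~(q1 & q6), ~q3.
            ~(q1 & q6): β-rule — branch into ~q1  //  ~q6.
              branch 1.1.1.1 (add ~q1):
                ○ open, literals {q1=false, q2=false, q3=false}.
              branch 1.1.1.2 (add ~q6):
                ○ open, literals {q2=false, q3=false, q6=false}.
          branch 1.1.2 (add q6):
            ○ open, literals {q2=false, q6=true}.
      branch 1.2 (add ~~q2, ~(((q1 & q6) | q3) -> q6)):
        ~(((q1 & q6) | q3) -> q6): α-rule — add ((q1 & q6) | q3), ~q6.
        ((q1 & q6) | q3): β-rule — branch into (q1 & q6)  //  q3.
          branch 1.2.1 (add (q1 & q6)):
            (q1 & q6): α-rule — add q1, q6.
            × closes — contains both q6 and ~q6.
          branch 1.2.2 (add q3):
            ○ open, literals {q2=true, q3=true, q6=false}.
  branch 2 (add (((~((q6 & ~q1) | q6) <-> q3) <-> (q2 <-> q2)) -> ~q4)):
    (((~((q6 & ~q1) | q6) <-> q3) <-> (q2 <-> q2)) -> ~q4): β-rule — branch into ~((~((q6 & ~q1) | q6) <-> q3) <-> (q2 <-> q2))  //  ~q4.
      branch 2.1 (add ~((~((q6 & ~q1) | q6) <-> q3) <-> (q2 <-> q2))):
        ~((~((q6 & ~q1) | q6) <-> q3) <-> (q2 <-> q2)): β-rule — branch into (~((q6 & ~q1) | q6) <-> q3), ~(q2 <-> q2)  //  ~(~((q6 & ~q1) | q6) <-> q3), (q2 <-> q2).
          branch 2.1.1 (add (~((q6 & ~q1) | q6) <-> q3), ~(q2 <-> q2)):
            (~((q6 & ~q1) | q6) <-> q3): β-rule — branch into ~((q6 & ~q1) | q6), q3  //  ~~((q6 & ~q1) | q6), ~q3.
              branch 2.1.1.1 (add ~((q6 & ~q1) | q6), q3):
                ~((q6 & ~q1) | q6): α-rule — add ~(q6 & ~q1), ~q6.
                ~(q2 <-> q2): β-rule — branch into q2, ~q2  //  ~q2, q2.
                  branch 2.1.1.1.1 (add q2, ~q2):
                    × closes — contains both q2 and ~q2.
                  branch 2.1.1.1.2 (add ~q2, q2):
                    × closes — contains both q2 and ~q2.
              branch 2.1.1.2 (add ~~((q6 & ~q1) | q6), ~q3):
                ~(q2 <-> q2): β-rule — branch into q2, ~q2  //  ~q2, q2.
                  branch 2.1.1.2.1 (add q2, ~q2):
                    × closes — contains both q2 and ~q2.
                  branch 2.1.1.2.2 (add ~q2, q2):
                    × closes — contains both q2 and ~q2.
          branch 2.1.2 (add ~(~((q6 & ~q1) | q6) <-> q3), (q2 <-> q2)):
            ~(~((q6 & ~q1) | q6) <-> q3): β-rule — branch into ~((q6 & ~q1) | q6), ~q3  //  ~~((q6 & ~q1) | q6), q3.
              branch 2.1.2.1 (add ~((q6 & ~q1) | q6), ~q3):
                ~((q6 & ~q1) | q6): α-rule — add ~(q6 & ~q1), ~q6.
                (q2 <-> q2): β-rule — branch into q2, q2  //  ~q2, ~q2.
                  branch 2.1.2.1.1 (add q2, q2):
                    ~(q6 & ~q1): β-rule — branch into ~q6  //  ~~q1.
                      branch 2.1.2.1.1.1 (add ~q6):
                        ○ open, literals {q2=true, q3=false, q6=false}.
                      branch 2.1.2.1.1.2 (add ~~q1):
                        ○ open, literals {q1=true, q2=true, q3=false, q6=false}.
                  branch 2.1.2.1.2 (add ~q2, ~q2):
                    ~(q6 & ~q1): β-rule — branch into ~q6  //  ~~q1.
                      branch 2.1.2.1.2.1 (add ~q6):
                        ○ open, literals {q2=false, q3=false, q6=false}.
                      branch 2.1.2.1.2.2 (add ~~q1):
                        ○ open, literals {q1=true, q2=false, q3=false, q6=false}.
              branch 2.1.2.2 (add ~~((q6 & ~q1) | q6), q3):
                (q2 <-> q2): β-rule — branch into q2, q2  //  ~q2, ~q2.
                  branch 2.1.2.2.1 (add q2, q2):
                    ~~((q6 & ~q1) | q6): β-rule — branch into (q6 & ~q1)  //  q6.
                      branch 2.1.2.2.1.1 (add (q6 & ~q1)):
                        (q6 & ~q1): α-rule — add q6, ~q1.
                        ○ open, literals {q1=false, q2=true, q3=true, q6=true}.
                      branch 2.1.2.2.1.2 (add q6):
                        ○ open, literals {q2=true, q3=true, q6=true}.
                  branch 2.1.2.2.2 (add ~q2, ~q2):
                    ~~((q6 & ~q1) | q6): β-rule — branch into (q6 & ~q1)  //  q6.
                      branch 2.1.2.2.2.1 (add (q6 & ~q1)):
                        (q6 & ~q1): α-rule — add q6, ~q1.
                        ○ open, literals {q1=false, q2=false, q3=true, q6=true}.
                      branch 2.1.2.2.2.2 (add q6):
                        ○ open, literals {q2=false, q3=true, q6=true}.
      branch 2.2 (add ~q4):
        ○ open, literals {q4=false}.
5 branches closed, 13 open.
Each open branch fixes some atoms; the unmentioned ones are free. Counting distinct full assignments: branch {q1=false, q2=false, q3=false} (q6, q4, q5) contributes 8 new; branch {q2=false, q3=false, q6=false} (q1, q4, q5) contributes 4 new; branch {q2=false, q6=true} (q1, q4, q3, q5) contributes 12 new; branch {q2=true, q3=true, q6=false} (q1, q4, q5) contributes 8 new; branch {q2=true, q3=false, q6=false} (q1, q4, q5) contributes 8 new; branch {q1=true, q2=true, q3=false, q6=false} (q4, q5) contributes 0 new; branch {q2=false, q3=false, q6=false} (q1, q4, q5) contributes 0 new; branch {q1=true, q2=false, q3=false, q6=false} (q4, q5) contributes 0 new; branch {q1=false, q2=true, q3=true, q6=true} (q4, q5) contributes 4 new; branch {q2=true, q3=true, q6=true} (q1, q4, q5) contributes 4 new; branch {q1=false, q2=false, q3=true, q6=true} (q4, q5) contributes 0 new; branch {q2=false, q3=true, q6=true} (q1, q4, q5) contributes 0 new; branch {q4=false} (q1, q6, q2, q3, q5) contributes 8 new. Total: 56.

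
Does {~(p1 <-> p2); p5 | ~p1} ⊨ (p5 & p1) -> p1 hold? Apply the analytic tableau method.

Initial set: {T ~(p1 <-> p2); T (p5 | ~p1); F ((p5 & p1) -> p1)}.
F ((p5 & p1) -> p1): α-rule — add T (p5 & p1), F p1.
T (p5 & p1): α-rule — add T p5, T p1.
× closes — contains both p1 and ~p1.
All 1 branch closes.
Every branch closed, so the premises entail the conclusion.

Yes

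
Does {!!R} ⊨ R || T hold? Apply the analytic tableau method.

Initial set: {!!R; !(R || T)}.
!!R: drop double negation, giving R.
!(R || T): α-rule — add !R, !T.
× closes — contains both R and !R.
All 1 branch closes.
Every branch closed, so the premises entail the conclusion.

Yes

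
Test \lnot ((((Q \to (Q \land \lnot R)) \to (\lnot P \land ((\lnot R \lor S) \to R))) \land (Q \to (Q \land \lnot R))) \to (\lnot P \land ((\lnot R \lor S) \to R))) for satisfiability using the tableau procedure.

Unsatisfiable

Initial set: {\lnot ((((Q \to (Q \land \lnot R)) \to (\lnot P \land ((\lnot R \lor S) \to R))) \land (Q \to (Q \land \lnot R))) \to (\lnot P \land ((\lnot R \lor S) \to R)))}.
\lnot ((((Q \to (Q \land \lnot R)) \to (\lnot P \land ((\lnot R \lor S) \to R))) \land (Q \to (Q \land \lnot R))) \to (\lnot P \land ((\lnot R \lor S) \to R))): α-rule — add (((Q \to (Q \land \lnot R)) \to (\lnot P \land ((\lnot R \lor S) \to R))) \land (Q \to (Q \land \lnot R))), \lnot (\lnot P \land ((\lnot R \lor S) \to R)).
(((Q \to (Q \land \lnot R)) \to (\lnot P \land ((\lnot R \lor S) \to R))) \land (Q \to (Q \land \lnot R))): α-rule — add ((Q \to (Q \land \lnot R)) \to (\lnot P \land ((\lnot R \lor S) \to R))), (Q \to (Q \land \lnot R)).
\lnot (\lnot P \land ((\lnot R \lor S) \to R)): β-rule — branch into \lnot \lnot P  //  \lnot ((\lnot R \lor S) \to R).
  branch 1 (add \lnot \lnot P):
    ((Q \to (Q \land \lnot R)) \to (\lnot P \land ((\lnot R \lor S) \to R))): β-rule — branch into \lnot (Q \to (Q \land \lnot R))  //  (\lnot P \land ((\lnot R \lor S) \to R)).
      branch 1.1 (add \lnot (Q \to (Q \land \lnot R))):
        \lnot (Q \to (Q \land \lnot R)): α-rule — add Q, \lnot (Q \land \lnot R).
        (Q \to (Q \land \lnot R)): β-rule — branch into \lnot Q  //  (Q \land \lnot R).
          branch 1.1.1 (add \lnot Q):
            × closes — contains both Q and \lnot Q.
          branch 1.1.2 (add (Q \land \lnot R)):
            (Q \land \lnot R): α-rule — add Q, \lnot R.
            \lnot (Q \land \lnot R): β-rule — branch into \lnot Q  //  \lnot \lnot R.
              branch 1.1.2.1 (add \lnot Q):
                × closes — contains both Q and \lnot Q.
              branch 1.1.2.2 (add \lnot \lnot R):
                × closes — contains both R and \lnot R.
      branch 1.2 (add (\lnot P \land ((\lnot R \lor S) \to R))):
        (\lnot P \land ((\lnot R \lor S) \to R)): α-rule — add \lnot P, ((\lnot R \lor S) \to R).
        × closes — contains both P and \lnot P.
  branch 2 (add \lnot ((\lnot R \lor S) \to R)):
    \lnot ((\lnot R \lor S) \to R): α-rule — add (\lnot R \lor S), \lnot R.
    ((Q \to (Q \land \lnot R)) \to (\lnot P \land ((\lnot R \lor S) \to R))): β-rule — branch into \lnot (Q \to (Q \land \lnot R))  //  (\lnot P \land ((\lnot R \lor S) \to R)).
      branch 2.1 (add \lnot (Q \to (Q \land \lnot R))):
        \lnot (Q \to (Q \land \lnot R)): α-rule — add Q, \lnot (Q \land \lnot R).
        (Q \to (Q \land \lnot R)): β-rule — branch into \lnot Q  //  (Q \land \lnot R).
          branch 2.1.1 (add \lnot Q):
            × closes — contains both Q and \lnot Q.
          branch 2.1.2 (add (Q \land \lnot R)):
            (Q \land \lnot R): α-rule — add Q, \lnot R.
            (\lnot R \lor S): β-rule — branch into \lnot R  //  S.
              branch 2.1.2.1 (add \lnot R):
                \lnot (Q \land \lnot R): β-rule — branch into \lnot Q  //  \lnot \lnot R.
                  branch 2.1.2.1.1 (add \lnot Q):
                    × closes — contains both Q and \lnot Q.
                  branch 2.1.2.1.2 (add \lnot \lnot R):
                    × closes — contains both R and \lnot R.
              branch 2.1.2.2 (add S):
                \lnot (Q \land \lnot R): β-rule — branch into \lnot Q  //  \lnot \lnot R.
                  branch 2.1.2.2.1 (add \lnot Q):
                    × closes — contains both Q and \lnot Q.
                  branch 2.1.2.2.2 (add \lnot \lnot R):
                    × closes — contains both R and \lnot R.
      branch 2.2 (add (\lnot P \land ((\lnot R \lor S) \to R))):
        (\lnot P \land ((\lnot R \lor S) \to R)): α-rule — add \lnot P, ((\lnot R \lor S) \to R).
        (Q \to (Q \land \lnot R)): β-rule — branch into \lnot Q  //  (Q \land \lnot R).
          branch 2.2.1 (add \lnot Q):
            (\lnot R \lor S): β-rule — branch into \lnot R  //  S.
              branch 2.2.1.1 (add \lnot R):
                ((\lnot R \lor S) \to R): β-rule — branch into \lnot (\lnot R \lor S)  //  R.
                  branch 2.2.1.1.1 (add \lnot (\lnot R \lor S)):
                    \lnot (\lnot R \lor S): α-rule — add \lnot \lnot R, \lnot S.
                    × closes — contains both R and \lnot R.
                  branch 2.2.1.1.2 (add R):
                    × closes — contains both R and \lnot R.
              branch 2.2.1.2 (add S):
                ((\lnot R \lor S) \to R): β-rule — branch into \lnot (\lnot R \lor S)  //  R.
                  branch 2.2.1.2.1 (add \lnot (\lnot R \lor S)):
                    \lnot (\lnot R \lor S): α-rule — add \lnot \lnot R, \lnot S.
                    × closes — contains both R and \lnot R.
                  branch 2.2.1.2.2 (add R):
                    × closes — contains both R and \lnot R.
          branch 2.2.2 (add (Q \land \lnot R)):
            (Q \land \lnot R): α-rule — add Q, \lnot R.
            (\lnot R \lor S): β-rule — branch into \lnot R  //  S.
              branch 2.2.2.1 (add \lnot R):
                ((\lnot R \lor S) \to R): β-rule — branch into \lnot (\lnot R \lor S)  //  R.
                  branch 2.2.2.1.1 (add \lnot (\lnot R \lor S)):
                    \lnot (\lnot R \lor S): α-rule — add \lnot \lnot R, \lnot S.
                    × closes — contains both R and \lnot R.
                  branch 2.2.2.1.2 (add R):
                    × closes — contains both R and \lnot R.
              branch 2.2.2.2 (add S):
                ((\lnot R \lor S) \to R): β-rule — branch into \lnot (\lnot R \lor S)  //  R.
                  branch 2.2.2.2.1 (add \lnot (\lnot R \lor S)):
                    \lnot (\lnot R \lor S): α-rule — add \lnot \lnot R, \lnot S.
                    × closes — contains both R and \lnot R.
                  branch 2.2.2.2.2 (add R):
                    × closes — contains both R and \lnot R.
All 17 branches close.
Every branch closed; the formula is unsatisfiable.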